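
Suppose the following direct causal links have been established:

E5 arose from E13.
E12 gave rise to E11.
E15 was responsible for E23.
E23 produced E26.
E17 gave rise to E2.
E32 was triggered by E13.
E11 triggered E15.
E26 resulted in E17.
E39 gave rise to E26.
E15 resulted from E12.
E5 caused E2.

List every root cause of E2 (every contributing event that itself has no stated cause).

Tracing upstream from E2: E2 ← E17 ← E26 ← E23 ← E15 ← E12.
A separate upstream branch: E2 ← E5 ← E13.
A separate upstream branch: E2 ← E17 ← E26 ← E39.
Each of those chain origins has no stated cause.

E12, E13, E39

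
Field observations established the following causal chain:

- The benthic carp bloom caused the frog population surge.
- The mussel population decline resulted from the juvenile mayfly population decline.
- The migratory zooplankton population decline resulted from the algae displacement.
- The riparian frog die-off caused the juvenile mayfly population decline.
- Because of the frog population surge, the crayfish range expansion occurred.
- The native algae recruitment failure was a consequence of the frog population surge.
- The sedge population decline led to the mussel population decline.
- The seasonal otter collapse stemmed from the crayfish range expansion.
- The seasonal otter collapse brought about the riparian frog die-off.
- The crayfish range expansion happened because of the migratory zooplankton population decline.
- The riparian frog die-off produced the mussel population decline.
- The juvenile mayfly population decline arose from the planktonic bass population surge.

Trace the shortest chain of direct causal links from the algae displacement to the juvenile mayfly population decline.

the algae displacement → the migratory zooplankton population decline
the migratory zooplankton population decline → the crayfish range expansion
the crayfish range expansion → the seasonal otter collapse
the seasonal otter collapse → the riparian frog die-off
the riparian frog die-off → the juvenile mayfly population decline
Length: 5 steps.

the algae displacement → the migratory zooplankton population decline → the crayfish range expansion → the seasonal otter collapse → the riparian frog die-off → the juvenile mayfly population decline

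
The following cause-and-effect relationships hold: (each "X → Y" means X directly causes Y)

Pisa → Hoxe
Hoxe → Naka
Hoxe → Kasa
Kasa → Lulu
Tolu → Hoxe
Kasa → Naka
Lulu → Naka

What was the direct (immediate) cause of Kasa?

Hoxe

Upstream contributors include Tolu, Pisa, but only Hoxe feeds directly into Kasa.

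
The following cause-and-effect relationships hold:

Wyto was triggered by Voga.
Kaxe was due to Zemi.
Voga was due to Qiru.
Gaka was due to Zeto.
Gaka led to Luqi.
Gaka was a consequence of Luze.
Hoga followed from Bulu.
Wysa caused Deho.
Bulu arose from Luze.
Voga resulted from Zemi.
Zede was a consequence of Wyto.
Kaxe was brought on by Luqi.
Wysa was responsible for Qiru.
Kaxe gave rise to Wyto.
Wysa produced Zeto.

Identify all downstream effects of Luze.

Direct effects: Bulu, Gaka.
2 steps out: Luqi, Hoga.
3 steps out: Kaxe.
4 steps out: Wyto.
5 steps out: Zede.
Not reachable from it: Wysa, Zeto, Qiru, Zemi, Voga, Deho.

Bulu, Gaka, Hoga, Kaxe, Luqi, Wyto, Zede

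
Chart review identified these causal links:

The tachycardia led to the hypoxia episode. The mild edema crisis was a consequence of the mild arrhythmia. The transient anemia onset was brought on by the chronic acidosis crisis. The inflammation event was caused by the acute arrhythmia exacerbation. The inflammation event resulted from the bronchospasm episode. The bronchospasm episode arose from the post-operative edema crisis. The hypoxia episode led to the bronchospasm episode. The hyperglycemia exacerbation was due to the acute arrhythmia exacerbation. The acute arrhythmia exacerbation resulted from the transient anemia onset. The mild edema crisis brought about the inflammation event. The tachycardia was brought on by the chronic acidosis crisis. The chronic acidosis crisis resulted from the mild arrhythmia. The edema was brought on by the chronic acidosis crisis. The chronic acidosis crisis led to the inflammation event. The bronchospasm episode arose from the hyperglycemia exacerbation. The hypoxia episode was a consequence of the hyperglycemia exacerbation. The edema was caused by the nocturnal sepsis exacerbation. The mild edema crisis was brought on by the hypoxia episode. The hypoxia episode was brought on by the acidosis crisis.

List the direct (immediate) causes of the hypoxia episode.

Upstream contributors include the mild arrhythmia, the chronic acidosis crisis, the transient anemia onset, the acute arrhythmia exacerbation, but only the acidosis crisis, the hyperglycemia exacerbation, the tachycardia feed directly into the hypoxia episode.

the acidosis crisis, the hyperglycemia exacerbation, the tachycardia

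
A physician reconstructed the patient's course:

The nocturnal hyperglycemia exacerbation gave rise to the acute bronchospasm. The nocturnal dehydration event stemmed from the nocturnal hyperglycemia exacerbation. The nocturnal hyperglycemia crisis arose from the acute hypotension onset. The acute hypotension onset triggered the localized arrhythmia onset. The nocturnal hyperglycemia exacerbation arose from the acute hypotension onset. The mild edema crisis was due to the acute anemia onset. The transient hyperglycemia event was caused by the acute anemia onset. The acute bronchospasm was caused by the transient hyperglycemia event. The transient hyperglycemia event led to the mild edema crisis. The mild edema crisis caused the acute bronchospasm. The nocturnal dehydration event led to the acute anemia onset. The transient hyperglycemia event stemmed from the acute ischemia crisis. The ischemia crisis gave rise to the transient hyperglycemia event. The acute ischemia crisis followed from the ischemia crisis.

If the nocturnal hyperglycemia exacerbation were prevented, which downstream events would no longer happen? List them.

the acute anemia onset, the nocturnal dehydration event

Downstream of the nocturnal hyperglycemia exacerbation: the nocturnal dehydration event, the acute anemia onset, the transient hyperglycemia event, the mild edema crisis, the acute bronchospasm.
Of those, still caused via another path: the transient hyperglycemia event, the mild edema crisis, the acute bronchospasm.
The remainder have no surviving cause.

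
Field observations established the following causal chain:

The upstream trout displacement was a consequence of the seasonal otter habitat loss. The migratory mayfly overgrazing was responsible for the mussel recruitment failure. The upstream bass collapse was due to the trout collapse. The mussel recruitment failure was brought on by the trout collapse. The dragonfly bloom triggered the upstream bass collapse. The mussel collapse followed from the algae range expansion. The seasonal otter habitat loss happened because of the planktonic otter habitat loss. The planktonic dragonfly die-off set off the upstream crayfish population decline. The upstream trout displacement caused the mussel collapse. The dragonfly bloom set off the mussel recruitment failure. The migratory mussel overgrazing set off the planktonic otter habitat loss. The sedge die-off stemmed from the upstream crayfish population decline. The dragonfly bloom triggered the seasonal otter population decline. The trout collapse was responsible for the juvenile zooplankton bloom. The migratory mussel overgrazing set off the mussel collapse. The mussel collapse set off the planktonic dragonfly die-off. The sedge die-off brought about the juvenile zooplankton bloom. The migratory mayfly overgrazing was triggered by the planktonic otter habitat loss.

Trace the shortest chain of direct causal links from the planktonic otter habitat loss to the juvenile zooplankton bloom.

the planktonic otter habitat loss → the seasonal otter habitat loss
the seasonal otter habitat loss → the upstream trout displacement
the upstream trout displacement → the mussel collapse
the mussel collapse → the planktonic dragonfly die-off
the planktonic dragonfly die-off → the upstream crayfish population decline
the upstream crayfish population decline → the sedge die-off
the sedge die-off → the juvenile zooplankton bloom
Length: 7 steps.

the planktonic otter habitat loss → the seasonal otter habitat loss → the upstream trout displacement → the mussel collapse → the planktonic dragonfly die-off → the upstream crayfish population decline → the sedge die-off → the juvenile zooplankton bloom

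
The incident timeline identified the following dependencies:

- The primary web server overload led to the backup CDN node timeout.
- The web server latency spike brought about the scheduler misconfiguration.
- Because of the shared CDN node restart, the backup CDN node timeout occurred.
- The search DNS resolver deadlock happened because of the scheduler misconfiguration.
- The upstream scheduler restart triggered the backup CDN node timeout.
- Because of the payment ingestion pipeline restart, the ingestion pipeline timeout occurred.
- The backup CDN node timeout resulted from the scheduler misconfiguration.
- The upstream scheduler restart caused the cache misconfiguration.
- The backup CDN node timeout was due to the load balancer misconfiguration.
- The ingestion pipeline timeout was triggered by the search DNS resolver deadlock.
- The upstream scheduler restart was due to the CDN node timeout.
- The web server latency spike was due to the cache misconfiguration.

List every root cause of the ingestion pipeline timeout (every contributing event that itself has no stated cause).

Tracing upstream from the ingestion pipeline timeout: the ingestion pipeline timeout ← the search DNS resolver deadlock ← the scheduler misconfiguration ← the web server latency spike ← the cache misconfiguration ← the upstream scheduler restart ← the CDN node timeout.
A separate upstream branch: the ingestion pipeline timeout ← the payment ingestion pipeline restart.
Each of those chain origins has no stated cause.

the CDN node timeout, the payment ingestion pipeline restart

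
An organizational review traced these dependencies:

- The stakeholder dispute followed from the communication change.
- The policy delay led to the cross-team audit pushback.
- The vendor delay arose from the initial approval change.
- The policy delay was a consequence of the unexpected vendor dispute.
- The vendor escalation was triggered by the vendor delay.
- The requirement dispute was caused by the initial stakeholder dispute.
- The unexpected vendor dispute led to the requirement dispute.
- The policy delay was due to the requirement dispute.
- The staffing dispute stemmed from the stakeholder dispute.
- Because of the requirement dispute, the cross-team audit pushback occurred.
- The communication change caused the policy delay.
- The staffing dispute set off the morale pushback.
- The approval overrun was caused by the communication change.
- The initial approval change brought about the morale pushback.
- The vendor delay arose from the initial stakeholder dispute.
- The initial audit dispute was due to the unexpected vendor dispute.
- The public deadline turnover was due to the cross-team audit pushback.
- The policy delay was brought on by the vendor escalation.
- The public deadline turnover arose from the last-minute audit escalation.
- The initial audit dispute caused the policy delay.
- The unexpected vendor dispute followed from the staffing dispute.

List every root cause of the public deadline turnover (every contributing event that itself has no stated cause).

the communication change, the initial approval change, the initial stakeholder dispute, the last-minute audit escalation

Tracing upstream from the public deadline turnover: the public deadline turnover ← the cross-team audit pushback ← the requirement dispute ← the initial stakeholder dispute.
A separate upstream branch: the public deadline turnover ← the cross-team audit pushback ← the policy delay ← the communication change.
A separate upstream branch: the public deadline turnover ← the cross-team audit pushback ← the policy delay ← the vendor escalation ← the vendor delay ← the initial approval change.
A separate upstream branch: the public deadline turnover ← the last-minute audit escalation.
Each of those chain origins has no stated cause.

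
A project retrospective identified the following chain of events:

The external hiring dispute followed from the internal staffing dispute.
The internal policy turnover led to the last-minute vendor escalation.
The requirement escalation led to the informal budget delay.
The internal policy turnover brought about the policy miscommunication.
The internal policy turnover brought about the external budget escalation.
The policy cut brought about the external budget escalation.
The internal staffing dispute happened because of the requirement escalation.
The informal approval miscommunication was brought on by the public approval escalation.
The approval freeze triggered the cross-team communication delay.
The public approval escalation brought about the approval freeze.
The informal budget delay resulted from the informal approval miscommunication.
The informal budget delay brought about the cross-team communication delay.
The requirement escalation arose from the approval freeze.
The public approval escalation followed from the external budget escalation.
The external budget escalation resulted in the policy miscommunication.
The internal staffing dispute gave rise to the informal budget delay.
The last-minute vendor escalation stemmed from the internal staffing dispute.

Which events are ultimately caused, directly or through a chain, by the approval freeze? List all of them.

the cross-team communication delay, the external hiring dispute, the informal budget delay, the internal staffing dispute, the last-minute vendor escalation, the requirement escalation

Direct effects: the requirement escalation, the cross-team communication delay.
2 steps out: the internal staffing dispute, the informal budget delay.
3 steps out: the last-minute vendor escalation, the external hiring dispute.
Not reachable from it: the policy cut, the internal policy turnover, the external budget escalation, the public approval escalation, the policy miscommunication, the informal approval miscommunication.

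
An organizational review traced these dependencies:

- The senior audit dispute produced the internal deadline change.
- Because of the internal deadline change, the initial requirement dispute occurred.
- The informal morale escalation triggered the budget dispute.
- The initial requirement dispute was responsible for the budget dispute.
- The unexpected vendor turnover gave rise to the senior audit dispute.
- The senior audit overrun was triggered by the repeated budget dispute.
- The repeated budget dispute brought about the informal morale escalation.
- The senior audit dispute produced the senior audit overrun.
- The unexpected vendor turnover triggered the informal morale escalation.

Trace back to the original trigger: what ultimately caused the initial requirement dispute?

Tracing upstream from the initial requirement dispute: the initial requirement dispute ← the internal deadline change ← the senior audit dispute ← the unexpected vendor turnover.
The unexpected vendor turnover has no stated cause, so it is the root.

the unexpected vendor turnover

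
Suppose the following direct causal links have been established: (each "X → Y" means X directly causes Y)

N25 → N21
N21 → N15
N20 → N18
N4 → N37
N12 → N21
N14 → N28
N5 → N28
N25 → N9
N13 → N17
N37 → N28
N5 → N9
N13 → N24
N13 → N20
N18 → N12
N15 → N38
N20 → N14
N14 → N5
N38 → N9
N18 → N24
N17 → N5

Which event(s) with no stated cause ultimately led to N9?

Tracing upstream from N9: N9 ← N5 ← N17 ← N13.
A separate upstream branch: N9 ← N25.
Each of those chain origins has no stated cause.

N13, N25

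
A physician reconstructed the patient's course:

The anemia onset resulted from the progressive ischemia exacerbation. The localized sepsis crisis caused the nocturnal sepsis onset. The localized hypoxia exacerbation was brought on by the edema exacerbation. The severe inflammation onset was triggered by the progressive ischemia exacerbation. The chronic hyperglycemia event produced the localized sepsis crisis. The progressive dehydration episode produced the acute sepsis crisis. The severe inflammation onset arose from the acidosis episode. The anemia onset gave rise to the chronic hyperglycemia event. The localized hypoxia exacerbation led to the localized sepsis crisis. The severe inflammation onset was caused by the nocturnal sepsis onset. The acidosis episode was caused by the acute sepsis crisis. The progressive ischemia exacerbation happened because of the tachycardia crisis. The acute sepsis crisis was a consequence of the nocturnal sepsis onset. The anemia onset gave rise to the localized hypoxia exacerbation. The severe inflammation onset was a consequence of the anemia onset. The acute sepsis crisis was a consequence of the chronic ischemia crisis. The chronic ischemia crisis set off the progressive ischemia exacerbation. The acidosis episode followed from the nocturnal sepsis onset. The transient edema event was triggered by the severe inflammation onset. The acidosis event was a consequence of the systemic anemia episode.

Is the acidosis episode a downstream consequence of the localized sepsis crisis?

There is a causal chain: the localized sepsis crisis → the nocturnal sepsis onset → the acidosis episode.

Yes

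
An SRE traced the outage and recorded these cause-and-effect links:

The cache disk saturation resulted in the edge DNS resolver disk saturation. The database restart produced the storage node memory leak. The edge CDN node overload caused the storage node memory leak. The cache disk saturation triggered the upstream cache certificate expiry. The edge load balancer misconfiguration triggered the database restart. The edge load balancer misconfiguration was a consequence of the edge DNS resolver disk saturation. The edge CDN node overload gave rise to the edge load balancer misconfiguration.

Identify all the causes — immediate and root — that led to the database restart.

Immediate cause of the database restart: the edge load balancer misconfiguration.
Further upstream: the cache disk saturation, the edge DNS resolver disk saturation, the edge CDN node overload.

the cache disk saturation, the edge CDN node overload, the edge DNS resolver disk saturation, the edge load balancer misconfiguration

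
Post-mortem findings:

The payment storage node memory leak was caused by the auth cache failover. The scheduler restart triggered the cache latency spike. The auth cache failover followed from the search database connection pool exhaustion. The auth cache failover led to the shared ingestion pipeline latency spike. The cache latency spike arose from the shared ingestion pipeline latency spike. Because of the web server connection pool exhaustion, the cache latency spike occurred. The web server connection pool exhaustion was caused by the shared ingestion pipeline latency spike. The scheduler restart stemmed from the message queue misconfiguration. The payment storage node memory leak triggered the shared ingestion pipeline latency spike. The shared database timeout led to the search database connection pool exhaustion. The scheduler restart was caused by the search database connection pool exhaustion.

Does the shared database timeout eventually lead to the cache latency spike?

There is a causal chain: the shared database timeout → the search database connection pool exhaustion → the scheduler restart → the cache latency spike.

Yes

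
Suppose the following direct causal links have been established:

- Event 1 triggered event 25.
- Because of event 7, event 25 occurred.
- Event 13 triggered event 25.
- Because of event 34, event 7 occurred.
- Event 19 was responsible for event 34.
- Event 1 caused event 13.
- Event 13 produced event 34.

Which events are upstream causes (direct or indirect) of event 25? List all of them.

event 1, event 13, event 19, event 34, event 7

Immediate causes of event 25: event 1, event 13, event 7.
Further upstream: event 34, event 19.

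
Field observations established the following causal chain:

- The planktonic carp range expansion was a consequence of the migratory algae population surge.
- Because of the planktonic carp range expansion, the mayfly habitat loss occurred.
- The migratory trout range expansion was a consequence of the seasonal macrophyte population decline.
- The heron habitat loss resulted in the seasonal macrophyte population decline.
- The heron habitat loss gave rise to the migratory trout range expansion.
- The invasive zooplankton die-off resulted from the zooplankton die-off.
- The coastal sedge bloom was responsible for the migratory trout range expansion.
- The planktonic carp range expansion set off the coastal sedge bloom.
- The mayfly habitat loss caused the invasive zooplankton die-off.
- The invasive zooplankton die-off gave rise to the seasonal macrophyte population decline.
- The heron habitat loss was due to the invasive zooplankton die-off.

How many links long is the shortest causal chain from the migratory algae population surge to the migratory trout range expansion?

3

Shortest chain: the migratory algae population surge → the planktonic carp range expansion → the coastal sedge bloom → the migratory trout range expansion.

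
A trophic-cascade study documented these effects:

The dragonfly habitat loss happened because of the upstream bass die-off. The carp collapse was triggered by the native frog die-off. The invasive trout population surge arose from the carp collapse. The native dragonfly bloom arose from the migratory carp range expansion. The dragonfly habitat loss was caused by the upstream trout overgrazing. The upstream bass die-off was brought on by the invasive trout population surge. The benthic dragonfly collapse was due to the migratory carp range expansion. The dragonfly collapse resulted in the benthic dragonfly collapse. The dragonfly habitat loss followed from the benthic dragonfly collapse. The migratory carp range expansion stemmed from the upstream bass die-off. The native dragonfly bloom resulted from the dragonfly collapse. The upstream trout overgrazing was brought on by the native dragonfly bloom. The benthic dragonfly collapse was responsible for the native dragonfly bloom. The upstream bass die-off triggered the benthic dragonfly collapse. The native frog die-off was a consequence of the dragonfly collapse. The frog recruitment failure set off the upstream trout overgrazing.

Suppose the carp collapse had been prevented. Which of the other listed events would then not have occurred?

the invasive trout population surge, the migratory carp range expansion, the upstream bass die-off

Downstream of the carp collapse: the invasive trout population surge, the upstream bass die-off, the migratory carp range expansion, the benthic dragonfly collapse, the native dragonfly bloom, the upstream trout overgrazing, the dragonfly habitat loss.
Of those, still caused via another path: the benthic dragonfly collapse, the native dragonfly bloom, the upstream trout overgrazing, the dragonfly habitat loss.
The remainder have no surviving cause.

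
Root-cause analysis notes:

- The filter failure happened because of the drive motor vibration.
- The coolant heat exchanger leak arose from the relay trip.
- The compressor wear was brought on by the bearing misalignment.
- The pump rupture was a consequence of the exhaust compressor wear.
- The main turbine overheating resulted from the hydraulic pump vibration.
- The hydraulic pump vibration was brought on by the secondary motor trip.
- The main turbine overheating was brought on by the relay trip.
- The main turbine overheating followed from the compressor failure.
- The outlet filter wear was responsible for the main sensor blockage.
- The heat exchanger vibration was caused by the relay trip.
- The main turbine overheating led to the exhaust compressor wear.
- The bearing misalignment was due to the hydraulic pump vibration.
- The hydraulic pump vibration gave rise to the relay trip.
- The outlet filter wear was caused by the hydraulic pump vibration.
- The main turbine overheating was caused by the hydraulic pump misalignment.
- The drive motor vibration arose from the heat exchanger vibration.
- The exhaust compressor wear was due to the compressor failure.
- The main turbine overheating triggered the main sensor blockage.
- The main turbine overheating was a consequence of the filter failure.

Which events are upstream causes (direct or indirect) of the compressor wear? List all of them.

the bearing misalignment, the hydraulic pump vibration, the secondary motor trip

Immediate cause of the compressor wear: the bearing misalignment.
Further upstream: the secondary motor trip, the hydraulic pump vibration.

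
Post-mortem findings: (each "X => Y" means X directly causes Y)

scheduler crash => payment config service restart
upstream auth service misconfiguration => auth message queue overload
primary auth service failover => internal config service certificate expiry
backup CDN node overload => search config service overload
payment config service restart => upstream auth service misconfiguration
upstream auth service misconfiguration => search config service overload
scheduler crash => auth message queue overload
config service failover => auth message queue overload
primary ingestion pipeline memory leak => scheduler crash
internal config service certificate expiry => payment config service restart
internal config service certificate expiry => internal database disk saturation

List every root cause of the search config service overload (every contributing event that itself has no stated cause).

Tracing upstream from the search config service overload: the search config service overload ← the upstream auth service misconfiguration ← the payment config service restart ← the internal config service certificate expiry ← the primary auth service failover.
A separate upstream branch: the search config service overload ← the upstream auth service misconfiguration ← the payment config service restart ← the scheduler crash ← the primary ingestion pipeline memory leak.
A separate upstream branch: the search config service overload ← the backup CDN node overload.
Each of those chain origins has no stated cause.

the backup CDN node overload, the primary auth service failover, the primary ingestion pipeline memory leak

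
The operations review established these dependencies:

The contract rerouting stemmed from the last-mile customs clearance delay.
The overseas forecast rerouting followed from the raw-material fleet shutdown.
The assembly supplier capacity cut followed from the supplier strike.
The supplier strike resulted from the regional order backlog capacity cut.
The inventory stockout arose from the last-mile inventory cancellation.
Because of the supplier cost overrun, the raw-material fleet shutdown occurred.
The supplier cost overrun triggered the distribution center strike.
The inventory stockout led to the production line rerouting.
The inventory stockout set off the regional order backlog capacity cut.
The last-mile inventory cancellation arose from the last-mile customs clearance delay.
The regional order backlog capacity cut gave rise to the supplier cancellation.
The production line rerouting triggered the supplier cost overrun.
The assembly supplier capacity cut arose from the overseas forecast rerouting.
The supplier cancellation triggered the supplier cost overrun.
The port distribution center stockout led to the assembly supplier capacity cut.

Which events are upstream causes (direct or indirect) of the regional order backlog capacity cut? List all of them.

the inventory stockout, the last-mile customs clearance delay, the last-mile inventory cancellation

Immediate cause of the regional order backlog capacity cut: the inventory stockout.
Further upstream: the last-mile customs clearance delay, the last-mile inventory cancellation.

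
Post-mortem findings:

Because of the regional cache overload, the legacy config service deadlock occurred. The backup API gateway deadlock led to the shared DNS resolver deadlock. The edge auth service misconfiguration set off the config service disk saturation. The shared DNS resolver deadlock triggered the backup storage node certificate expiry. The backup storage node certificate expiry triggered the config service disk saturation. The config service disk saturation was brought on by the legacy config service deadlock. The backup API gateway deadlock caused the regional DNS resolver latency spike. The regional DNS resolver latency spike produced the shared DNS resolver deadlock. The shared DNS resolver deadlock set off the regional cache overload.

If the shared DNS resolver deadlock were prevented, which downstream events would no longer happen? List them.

the backup storage node certificate expiry, the legacy config service deadlock, the regional cache overload

Downstream of the shared DNS resolver deadlock: the regional cache overload, the legacy config service deadlock, the backup storage node certificate expiry, the config service disk saturation.
Of those, still caused via another path: the config service disk saturation.
The remainder have no surviving cause.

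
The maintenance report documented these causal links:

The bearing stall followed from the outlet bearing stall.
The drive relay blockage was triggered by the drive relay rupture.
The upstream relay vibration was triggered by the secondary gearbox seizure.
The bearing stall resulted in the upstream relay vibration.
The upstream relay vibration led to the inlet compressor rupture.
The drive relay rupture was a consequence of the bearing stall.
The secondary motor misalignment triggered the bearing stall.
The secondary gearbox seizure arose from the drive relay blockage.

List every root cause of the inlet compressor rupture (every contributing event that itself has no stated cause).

Tracing upstream from the inlet compressor rupture: the inlet compressor rupture ← the upstream relay vibration ← the bearing stall ← the outlet bearing stall.
A separate upstream branch: the inlet compressor rupture ← the upstream relay vibration ← the bearing stall ← the secondary motor misalignment.
Each of those chain origins has no stated cause.

the outlet bearing stall, the secondary motor misalignment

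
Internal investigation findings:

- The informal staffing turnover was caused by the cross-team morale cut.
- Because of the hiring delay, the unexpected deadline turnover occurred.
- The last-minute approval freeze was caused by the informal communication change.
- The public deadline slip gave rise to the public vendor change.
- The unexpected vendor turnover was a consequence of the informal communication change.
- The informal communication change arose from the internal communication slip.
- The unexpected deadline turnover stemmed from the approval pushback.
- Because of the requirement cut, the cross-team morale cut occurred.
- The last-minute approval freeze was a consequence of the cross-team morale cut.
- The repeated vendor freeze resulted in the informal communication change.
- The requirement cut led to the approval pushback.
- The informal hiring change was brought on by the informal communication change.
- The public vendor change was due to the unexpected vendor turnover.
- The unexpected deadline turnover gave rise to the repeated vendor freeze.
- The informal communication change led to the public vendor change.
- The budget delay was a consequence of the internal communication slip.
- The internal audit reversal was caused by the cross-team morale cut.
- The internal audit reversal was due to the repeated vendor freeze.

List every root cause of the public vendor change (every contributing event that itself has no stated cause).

Tracing upstream from the public vendor change: the public vendor change ← the informal communication change ← the repeated vendor freeze ← the unexpected deadline turnover ← the approval pushback ← the requirement cut.
A separate upstream branch: the public vendor change ← the informal communication change ← the internal communication slip.
A separate upstream branch: the public vendor change ← the informal communication change ← the repeated vendor freeze ← the unexpected deadline turnover ← the hiring delay.
A separate upstream branch: the public vendor change ← the public deadline slip.
Each of those chain origins has no stated cause.

the hiring delay, the internal communication slip, the public deadline slip, the requirement cut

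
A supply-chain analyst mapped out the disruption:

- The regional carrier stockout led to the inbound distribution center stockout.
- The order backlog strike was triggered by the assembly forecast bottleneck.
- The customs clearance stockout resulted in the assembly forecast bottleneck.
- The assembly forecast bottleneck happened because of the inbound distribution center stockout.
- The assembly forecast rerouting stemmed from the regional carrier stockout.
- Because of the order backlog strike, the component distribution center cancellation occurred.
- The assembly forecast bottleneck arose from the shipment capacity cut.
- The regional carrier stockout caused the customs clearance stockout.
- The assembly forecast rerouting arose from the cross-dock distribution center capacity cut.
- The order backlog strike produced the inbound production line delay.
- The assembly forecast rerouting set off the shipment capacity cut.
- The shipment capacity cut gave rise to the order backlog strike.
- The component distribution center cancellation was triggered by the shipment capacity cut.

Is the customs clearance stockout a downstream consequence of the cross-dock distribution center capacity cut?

No

The cross-dock distribution center capacity cut leads to the assembly forecast rerouting, the shipment capacity cut, the assembly forecast bottleneck, the order backlog strike, the inbound production line delay, the component distribution center cancellation; the customs clearance stockout is not among them.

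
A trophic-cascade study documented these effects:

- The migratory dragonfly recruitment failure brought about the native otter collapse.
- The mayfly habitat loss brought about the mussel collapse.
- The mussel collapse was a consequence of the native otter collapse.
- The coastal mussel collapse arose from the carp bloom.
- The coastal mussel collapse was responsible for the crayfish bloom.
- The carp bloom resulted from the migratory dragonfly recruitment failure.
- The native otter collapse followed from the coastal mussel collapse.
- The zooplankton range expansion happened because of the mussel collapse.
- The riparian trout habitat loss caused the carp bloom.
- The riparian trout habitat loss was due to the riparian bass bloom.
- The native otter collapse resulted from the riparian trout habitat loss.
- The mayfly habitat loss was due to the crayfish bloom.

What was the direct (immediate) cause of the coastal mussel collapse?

Upstream contributors include the migratory dragonfly recruitment failure, the riparian bass bloom, the riparian trout habitat loss, but only the carp bloom feeds directly into the coastal mussel collapse.

the carp bloom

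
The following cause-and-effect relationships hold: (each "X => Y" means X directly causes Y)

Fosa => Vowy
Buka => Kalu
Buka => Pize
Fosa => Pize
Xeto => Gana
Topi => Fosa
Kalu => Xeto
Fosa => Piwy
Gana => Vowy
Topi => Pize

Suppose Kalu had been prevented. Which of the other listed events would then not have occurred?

Gana, Xeto

Downstream of Kalu: Xeto, Gana, Vowy.
Of those, still caused via another path: Vowy.
The remainder have no surviving cause.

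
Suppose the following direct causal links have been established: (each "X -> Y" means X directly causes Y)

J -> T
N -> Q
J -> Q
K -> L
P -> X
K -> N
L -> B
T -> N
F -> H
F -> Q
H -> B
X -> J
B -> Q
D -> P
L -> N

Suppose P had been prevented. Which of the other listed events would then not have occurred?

Downstream of P: X, J, T, N, Q.
Of those, still caused via another path: N, Q.
The remainder have no surviving cause.

J, T, X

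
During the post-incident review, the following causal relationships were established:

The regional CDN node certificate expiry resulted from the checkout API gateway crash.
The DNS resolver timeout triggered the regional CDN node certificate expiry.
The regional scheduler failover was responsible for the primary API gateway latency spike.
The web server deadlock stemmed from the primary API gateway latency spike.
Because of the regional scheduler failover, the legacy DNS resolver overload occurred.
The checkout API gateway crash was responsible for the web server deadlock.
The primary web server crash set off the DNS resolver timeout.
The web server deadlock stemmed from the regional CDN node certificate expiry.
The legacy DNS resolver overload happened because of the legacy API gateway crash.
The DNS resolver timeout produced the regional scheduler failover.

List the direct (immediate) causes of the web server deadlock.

the checkout API gateway crash, the primary API gateway latency spike, the regional CDN node certificate expiry

Upstream contributors include the primary web server crash, the DNS resolver timeout, the regional scheduler failover, but only the checkout API gateway crash, the primary API gateway latency spike, the regional CDN node certificate expiry feed directly into the web server deadlock.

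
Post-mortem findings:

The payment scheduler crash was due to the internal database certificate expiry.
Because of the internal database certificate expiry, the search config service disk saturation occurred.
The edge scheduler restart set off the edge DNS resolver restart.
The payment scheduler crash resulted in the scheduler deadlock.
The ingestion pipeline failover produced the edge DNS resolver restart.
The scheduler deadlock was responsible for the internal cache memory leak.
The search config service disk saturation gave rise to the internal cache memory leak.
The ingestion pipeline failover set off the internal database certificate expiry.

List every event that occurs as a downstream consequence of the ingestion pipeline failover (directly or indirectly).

Direct effects: the internal database certificate expiry, the edge DNS resolver restart.
2 steps out: the payment scheduler crash, the search config service disk saturation.
3 steps out: the scheduler deadlock, the internal cache memory leak.
Not reachable from it: the edge scheduler restart.

the edge DNS resolver restart, the internal cache memory leak, the internal database certificate expiry, the payment scheduler crash, the scheduler deadlock, the search config service disk saturation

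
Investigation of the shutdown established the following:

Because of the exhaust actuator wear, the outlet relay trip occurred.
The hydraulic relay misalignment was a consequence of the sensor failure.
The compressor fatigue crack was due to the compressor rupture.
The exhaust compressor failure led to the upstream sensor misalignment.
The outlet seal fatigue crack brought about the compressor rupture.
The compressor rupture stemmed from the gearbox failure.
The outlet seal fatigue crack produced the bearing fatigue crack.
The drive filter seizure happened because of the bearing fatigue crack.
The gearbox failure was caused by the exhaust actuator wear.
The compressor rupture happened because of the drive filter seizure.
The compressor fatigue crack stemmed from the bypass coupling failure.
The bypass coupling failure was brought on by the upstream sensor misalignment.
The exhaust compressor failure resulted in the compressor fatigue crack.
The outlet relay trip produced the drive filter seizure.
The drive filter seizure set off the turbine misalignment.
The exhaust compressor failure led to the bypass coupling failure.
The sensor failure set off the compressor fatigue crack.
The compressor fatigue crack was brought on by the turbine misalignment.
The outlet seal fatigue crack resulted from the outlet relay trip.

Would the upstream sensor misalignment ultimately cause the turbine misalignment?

No

The upstream sensor misalignment leads to the bypass coupling failure, the compressor fatigue crack; the turbine misalignment is not among them.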